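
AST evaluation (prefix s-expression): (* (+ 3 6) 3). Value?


Evaluate inner: (+ 3 6) = 9
Evaluate root: (* 9 3) = 27
Result: 27


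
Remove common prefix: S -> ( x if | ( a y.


Common prefix: '('
Factored: S -> ( S', S' -> x if | a y


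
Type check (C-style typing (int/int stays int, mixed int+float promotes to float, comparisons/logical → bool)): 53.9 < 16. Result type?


Operand types: float < int
Rule: comparison yields bool
Result type: bool


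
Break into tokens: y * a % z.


Scan left to right, longest-match per lexeme
Tokens: ID(y), OP(*), ID(a), OP(%), ID(z)


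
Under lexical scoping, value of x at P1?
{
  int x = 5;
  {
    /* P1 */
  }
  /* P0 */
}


P1's block does not declare x; resolves to the enclosing declaration at depth 0
x = 5


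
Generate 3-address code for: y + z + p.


Break into single-operator statements:
t1 = y + z
t2 = t1 + p


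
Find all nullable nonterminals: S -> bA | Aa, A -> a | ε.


A nonterminal is nullable iff some alternative derives ε (directly, or every symbol in it is nullable)
Nullable: {A}


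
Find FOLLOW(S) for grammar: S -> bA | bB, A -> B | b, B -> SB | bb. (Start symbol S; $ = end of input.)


$ ∈ FOLLOW(S). For each A -> αBβ: add FIRST(β)\{ε} to FOLLOW(B); if β nullable, add FOLLOW(A).
FOLLOW(S) = {$, b}


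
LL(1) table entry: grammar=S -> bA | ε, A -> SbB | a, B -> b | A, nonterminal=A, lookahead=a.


For [A, a]: 'a' ∈ FIRST(a)
Entry: A -> a


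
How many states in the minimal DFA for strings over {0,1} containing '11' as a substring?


KMP-style automaton: 2 progress states + 1 absorbing accept = 3
Minimal DFA: 3 states


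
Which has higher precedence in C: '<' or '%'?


'%' is multiplicative (level 10); '<' is relational (level 7)
Higher level binds tighter
'%' has higher precedence than '<'


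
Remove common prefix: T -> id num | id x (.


Common prefix: 'id'
Factored: T -> id T', T' -> num | x (


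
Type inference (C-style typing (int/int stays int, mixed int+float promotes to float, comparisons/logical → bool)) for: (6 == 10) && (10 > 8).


Operand types: bool && bool
Rule: logical operators take bool operands and yield bool
Result type: bool


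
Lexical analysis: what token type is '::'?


Pattern: operator symbol
Type: OPERATOR


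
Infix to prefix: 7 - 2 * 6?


'*' binds tighter: tree is (- 7 (* 2 6))
Prefix: - 7 * 2 6


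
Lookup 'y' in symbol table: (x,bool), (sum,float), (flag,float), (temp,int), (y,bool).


Lookup 'y' → type bool


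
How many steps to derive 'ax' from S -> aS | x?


Derivation: S => aS => ax
Steps: 2


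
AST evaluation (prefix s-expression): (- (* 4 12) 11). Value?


Evaluate inner: (* 4 12) = 48
Evaluate root: (- 48 11) = 37
Result: 37


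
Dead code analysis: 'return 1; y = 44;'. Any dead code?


statement follows a return and is unreachable
Dead: 'y = 44'


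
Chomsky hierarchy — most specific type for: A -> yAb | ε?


Single nonterminal LHS, but y^n b^n is not regular
Classification: Type 2 (Context-Free)


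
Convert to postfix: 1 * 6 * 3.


Left to right (same or higher precedence on left)
Postfix: 1 6 * 3 *


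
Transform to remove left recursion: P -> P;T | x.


Left-recursive alternatives: P;T; non-recursive: x
Introduce P': P -> xP', P' -> ;TP' | ε


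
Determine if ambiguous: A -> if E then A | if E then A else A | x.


dangling else: 'if E then if E then x else x' parses two ways
Ambiguous


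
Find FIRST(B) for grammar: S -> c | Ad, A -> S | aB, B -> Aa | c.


Per alternative of B: FIRST(Aa) = {a, c}; FIRST(c) = {c}
FIRST(B) = {a, c}


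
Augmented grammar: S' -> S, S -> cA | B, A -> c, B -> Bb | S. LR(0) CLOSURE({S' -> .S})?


Start: S' -> .S
For each item with dot before a nonterminal B, add B -> .γ for every B-production
Closure: [S' -> .S, S -> .cA, S -> .B, B -> .Bb, B -> .S]


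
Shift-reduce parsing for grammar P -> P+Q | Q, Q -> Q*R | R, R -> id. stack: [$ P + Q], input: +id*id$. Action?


handle 'P+Q' on top; lookahead ∈ FOLLOW(P) = {+, $}
Action: reduce (P -> P+Q)


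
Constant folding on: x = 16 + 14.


16 + 14 = 30 at compile time
Optimized: x = 30


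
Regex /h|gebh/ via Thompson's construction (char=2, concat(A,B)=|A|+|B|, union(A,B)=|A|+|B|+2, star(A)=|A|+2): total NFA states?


Syntax tree has 5 char leaf(s), 1 union(s), 0 star(s)
chars contribute 5×2 = 10; each union adds +2; each star adds +2
Total: 10 + 2 + 0 = 12 states


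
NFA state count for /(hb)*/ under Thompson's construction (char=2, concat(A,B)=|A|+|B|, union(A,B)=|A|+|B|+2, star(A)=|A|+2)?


Syntax tree has 2 char leaf(s), 0 union(s), 1 star(s)
chars contribute 2×2 = 4; each union adds +2; each star adds +2
Total: 4 + 0 + 2 = 6 states


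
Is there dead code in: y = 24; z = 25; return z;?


y is assigned but never read
Dead: 'y = 24'


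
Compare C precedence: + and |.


'+' is additive (level 9); '|' is bitwise OR (level 3)
Higher level binds tighter
'+' has higher precedence than '|'


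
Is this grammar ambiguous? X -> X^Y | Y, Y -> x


precedence layered via separate nonterminal Y: deterministic
Unambiguous


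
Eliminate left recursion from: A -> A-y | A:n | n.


Left-recursive alternatives: A-y, A:n; non-recursive: n
Introduce A': A -> nA', A' -> -yA' | :nA' | ε


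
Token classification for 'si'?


Pattern: letter/underscore followed by alphanumerics, not a keyword
Type: IDENTIFIER


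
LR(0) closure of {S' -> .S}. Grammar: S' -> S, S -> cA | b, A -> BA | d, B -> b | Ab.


Start: S' -> .S
For each item with dot before a nonterminal B, add B -> .γ for every B-production
Closure: [S' -> .S, S -> .cA, S -> .b]


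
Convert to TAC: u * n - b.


Break into single-operator statements:
t1 = u * n
t2 = t1 - b


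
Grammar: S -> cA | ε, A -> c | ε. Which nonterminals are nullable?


A nonterminal is nullable iff some alternative derives ε (directly, or every symbol in it is nullable)
Nullable: {A, S}


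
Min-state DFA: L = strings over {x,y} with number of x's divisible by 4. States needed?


Track (count of x) mod 4: states 0..3, accept at 0
Minimal DFA: 4 states


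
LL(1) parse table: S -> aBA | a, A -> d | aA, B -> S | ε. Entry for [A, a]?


For [A, a]: 'a' ∈ FIRST(aA)
Entry: A -> aA


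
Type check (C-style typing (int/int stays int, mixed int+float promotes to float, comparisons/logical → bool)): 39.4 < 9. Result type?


Operand types: float < int
Rule: comparison yields bool
Result type: bool


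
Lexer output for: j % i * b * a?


Scan left to right, longest-match per lexeme
Tokens: ID(j), OP(%), ID(i), OP(*), ID(b), OP(*), ID(a)


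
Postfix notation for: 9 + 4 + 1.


Left to right (same or higher precedence on left)
Postfix: 9 4 + 1 +


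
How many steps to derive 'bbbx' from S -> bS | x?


Derivation: S => bS => bbS => bbbS => bbbx
Steps: 4


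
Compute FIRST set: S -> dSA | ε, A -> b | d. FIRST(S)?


Per alternative of S: FIRST(dSA) = {d}; FIRST(ε) = {ε}
FIRST(S) = {d, ε}


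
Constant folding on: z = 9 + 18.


9 + 18 = 27 at compile time
Optimized: z = 27


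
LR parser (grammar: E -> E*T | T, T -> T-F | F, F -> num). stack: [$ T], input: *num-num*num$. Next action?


lookahead ∉ {-} so T won't extend; reduce E -> T
Action: reduce (E -> T)


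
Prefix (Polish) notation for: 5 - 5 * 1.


'*' binds tighter: tree is (- 5 (* 5 1))
Prefix: - 5 * 5 1


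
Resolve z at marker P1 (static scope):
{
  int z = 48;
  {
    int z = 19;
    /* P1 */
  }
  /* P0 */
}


z declared in the same block as P1
z = 19


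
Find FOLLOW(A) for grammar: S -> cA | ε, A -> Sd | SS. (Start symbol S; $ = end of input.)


$ ∈ FOLLOW(S). For each A -> αBβ: add FIRST(β)\{ε} to FOLLOW(B); if β nullable, add FOLLOW(A).
FOLLOW(A) = {$, c, d}


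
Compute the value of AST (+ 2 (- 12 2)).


Evaluate inner: (- 12 2) = 10
Evaluate root: (+ 2 10) = 12
Result: 12


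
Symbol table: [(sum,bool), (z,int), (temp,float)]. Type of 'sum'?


Lookup 'sum' → type bool


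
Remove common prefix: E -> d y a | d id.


Common prefix: 'd'
Factored: E -> d E', E' -> y a | id


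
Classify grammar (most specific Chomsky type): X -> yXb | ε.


Single nonterminal LHS, but y^n b^n is not regular
Classification: Type 2 (Context-Free)


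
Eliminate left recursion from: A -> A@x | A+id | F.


Left-recursive alternatives: A@x, A+id; non-recursive: F
Introduce A': A -> FA', A' -> @xA' | +idA' | ε


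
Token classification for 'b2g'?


Pattern: letter/underscore followed by alphanumerics, not a keyword
Type: IDENTIFIER


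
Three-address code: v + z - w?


Break into single-operator statements:
t1 = v + z
t2 = t1 - w


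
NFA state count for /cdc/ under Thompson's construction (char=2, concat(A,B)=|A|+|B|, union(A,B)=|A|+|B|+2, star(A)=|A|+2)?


Syntax tree has 3 char leaf(s), 0 union(s), 0 star(s)
chars contribute 3×2 = 6; each union adds +2; each star adds +2
Total: 6 + 0 + 0 = 6 states


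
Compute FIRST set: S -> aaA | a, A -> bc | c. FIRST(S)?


Per alternative of S: FIRST(aaA) = {a}; FIRST(a) = {a}
FIRST(S) = {a}


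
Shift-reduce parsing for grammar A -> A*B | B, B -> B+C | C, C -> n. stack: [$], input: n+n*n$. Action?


no handle on stack; shift 'n'
Action: shift


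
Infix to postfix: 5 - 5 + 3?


Left to right (same or higher precedence on left)
Postfix: 5 5 - 3 +


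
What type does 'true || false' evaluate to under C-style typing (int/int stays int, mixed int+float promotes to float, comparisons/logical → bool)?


Operand types: bool || bool
Rule: logical operators take bool operands and yield bool
Result type: bool


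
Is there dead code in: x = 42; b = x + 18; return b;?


x is read by b's definition; b is returned
No dead code


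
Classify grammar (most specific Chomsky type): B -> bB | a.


Right-linear: every RHS is a terminal or a terminal followed by one nonterminal
Classification: Type 3 (Regular)


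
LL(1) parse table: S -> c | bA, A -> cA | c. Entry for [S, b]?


For [S, b]: 'b' ∈ FIRST(bA)
Entry: S -> bA


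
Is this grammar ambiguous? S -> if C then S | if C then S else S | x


dangling else: 'if C then if C then x else x' parses two ways
Ambiguous


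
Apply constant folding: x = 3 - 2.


3 - 2 = 1 at compile time
Optimized: x = 1


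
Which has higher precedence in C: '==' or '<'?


'<' is relational (level 7); '==' is equality (level 6)
Higher level binds tighter
'<' has higher precedence than '=='


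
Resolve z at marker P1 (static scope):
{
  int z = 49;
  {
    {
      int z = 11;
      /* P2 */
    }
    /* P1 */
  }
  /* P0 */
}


P1's block does not declare z; resolves to the enclosing declaration at depth 0
z = 49


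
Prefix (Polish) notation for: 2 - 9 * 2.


'*' binds tighter: tree is (- 2 (* 9 2))
Prefix: - 2 * 9 2


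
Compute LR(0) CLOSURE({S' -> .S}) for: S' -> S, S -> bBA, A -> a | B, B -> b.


Start: S' -> .S
For each item with dot before a nonterminal B, add B -> .γ for every B-production
Closure: [S' -> .S, S -> .bBA]


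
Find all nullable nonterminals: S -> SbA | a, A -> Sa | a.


A nonterminal is nullable iff some alternative derives ε (directly, or every symbol in it is nullable)
Nullable: {}


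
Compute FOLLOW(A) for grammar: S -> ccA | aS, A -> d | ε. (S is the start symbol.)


$ ∈ FOLLOW(S). For each A -> αBβ: add FIRST(β)\{ε} to FOLLOW(B); if β nullable, add FOLLOW(A).
FOLLOW(A) = {$}


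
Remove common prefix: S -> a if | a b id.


Common prefix: 'a'
Factored: S -> a S', S' -> if | b id


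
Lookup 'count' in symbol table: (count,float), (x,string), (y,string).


Lookup 'count' → type float


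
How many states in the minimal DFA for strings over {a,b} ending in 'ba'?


Track the longest suffix of input matching a prefix of 'ba': 3 classes (prefixes of length 0..2)
Minimal DFA: 3 states


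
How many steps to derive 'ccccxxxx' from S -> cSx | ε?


Derivation: S => cSx => ccSxx => cccSxxx => ccccSxxxx => ccccxxxx
Steps: 5


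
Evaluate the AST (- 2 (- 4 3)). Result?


Evaluate inner: (- 4 3) = 1
Evaluate root: (- 2 1) = 1
Result: 1


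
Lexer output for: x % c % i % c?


Scan left to right, longest-match per lexeme
Tokens: ID(x), OP(%), ID(c), OP(%), ID(i), OP(%), ID(c)


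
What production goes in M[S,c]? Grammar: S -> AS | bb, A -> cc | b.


For [S, c]: 'c' ∈ FIRST(AS)
Entry: S -> AS


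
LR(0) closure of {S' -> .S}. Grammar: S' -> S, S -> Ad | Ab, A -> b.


Start: S' -> .S
For each item with dot before a nonterminal B, add B -> .γ for every B-production
Closure: [S' -> .S, S -> .Ad, S -> .Ab, A -> .b]


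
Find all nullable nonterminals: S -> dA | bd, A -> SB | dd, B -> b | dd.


A nonterminal is nullable iff some alternative derives ε (directly, or every symbol in it is nullable)
Nullable: {}


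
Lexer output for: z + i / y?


Scan left to right, longest-match per lexeme
Tokens: ID(z), OP(+), ID(i), OP(/), ID(y)


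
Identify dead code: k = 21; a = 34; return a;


k is assigned but never read
Dead: 'k = 21'


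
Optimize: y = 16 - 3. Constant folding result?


16 - 3 = 13 at compile time
Optimized: y = 13


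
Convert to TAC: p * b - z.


Break into single-operator statements:
t1 = p * b
t2 = t1 - z


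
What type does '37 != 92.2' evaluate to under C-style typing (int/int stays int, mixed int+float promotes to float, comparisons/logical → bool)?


Operand types: int != float
Rule: comparison yields bool
Result type: bool


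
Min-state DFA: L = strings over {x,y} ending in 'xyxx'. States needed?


Track the longest suffix of input matching a prefix of 'xyxx': 5 classes (prefixes of length 0..4)
Minimal DFA: 5 states


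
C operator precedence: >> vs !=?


'>>' is shift (level 8); '!=' is equality (level 6)
Higher level binds tighter
'>>' has higher precedence than '!='


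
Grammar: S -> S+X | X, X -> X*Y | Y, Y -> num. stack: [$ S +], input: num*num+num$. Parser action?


no handle ('S+' is not any RHS); shift 'num'
Action: shift


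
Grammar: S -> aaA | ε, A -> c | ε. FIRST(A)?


Per alternative of A: FIRST(c) = {c}; FIRST(ε) = {ε}
FIRST(A) = {c, ε}


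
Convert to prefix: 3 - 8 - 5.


left-to-right (same/higher precedence on left): tree is (- (- 3 8) 5)
Prefix: - - 3 8 5


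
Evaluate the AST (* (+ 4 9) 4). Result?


Evaluate inner: (+ 4 9) = 13
Evaluate root: (* 13 4) = 52
Result: 52


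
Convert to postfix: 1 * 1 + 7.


Left to right (same or higher precedence on left)
Postfix: 1 1 * 7 +


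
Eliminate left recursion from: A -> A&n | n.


Left-recursive alternatives: A&n; non-recursive: n
Introduce A': A -> nA', A' -> &nA' | ε


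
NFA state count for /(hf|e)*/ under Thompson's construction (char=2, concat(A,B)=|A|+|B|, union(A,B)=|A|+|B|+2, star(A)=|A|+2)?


Syntax tree has 3 char leaf(s), 1 union(s), 1 star(s)
chars contribute 3×2 = 6; each union adds +2; each star adds +2
Total: 6 + 2 + 2 = 10 states


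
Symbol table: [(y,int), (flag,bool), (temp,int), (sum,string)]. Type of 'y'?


Lookup 'y' → type int


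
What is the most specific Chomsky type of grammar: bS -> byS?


LHS has context (more than one symbol) and |LHS| ≤ |RHS|
Classification: Type 1 (Context-Sensitive)


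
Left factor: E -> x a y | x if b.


Common prefix: 'x'
Factored: E -> x E', E' -> a y | if b


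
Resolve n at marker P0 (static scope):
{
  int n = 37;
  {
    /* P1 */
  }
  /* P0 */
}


n declared in the same block as P0
n = 37


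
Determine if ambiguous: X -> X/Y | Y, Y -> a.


precedence layered via separate nonterminal Y: deterministic
Unambiguous


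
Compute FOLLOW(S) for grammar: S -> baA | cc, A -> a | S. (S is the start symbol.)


$ ∈ FOLLOW(S). For each A -> αBβ: add FIRST(β)\{ε} to FOLLOW(B); if β nullable, add FOLLOW(A).
FOLLOW(S) = {$}


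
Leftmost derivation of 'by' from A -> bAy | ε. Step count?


Derivation: A => bAy => by
Steps: 2


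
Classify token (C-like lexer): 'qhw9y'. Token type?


Pattern: letter/underscore followed by alphanumerics, not a keyword
Type: IDENTIFIER


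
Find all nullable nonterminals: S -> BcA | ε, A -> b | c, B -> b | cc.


A nonterminal is nullable iff some alternative derives ε (directly, or every symbol in it is nullable)
Nullable: {S}


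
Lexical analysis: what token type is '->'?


Pattern: operator symbol
Type: OPERATOR


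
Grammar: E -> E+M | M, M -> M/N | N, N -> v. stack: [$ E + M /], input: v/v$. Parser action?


no handle; shift 'v'
Action: shift


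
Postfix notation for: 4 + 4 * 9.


* has higher precedence, evaluate 4*9 first
Postfix: 4 4 9 * +


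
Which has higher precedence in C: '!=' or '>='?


'>=' is relational (level 7); '!=' is equality (level 6)
Higher level binds tighter
'>=' has higher precedence than '!='


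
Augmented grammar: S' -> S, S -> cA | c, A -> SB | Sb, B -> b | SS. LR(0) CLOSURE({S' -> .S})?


Start: S' -> .S
For each item with dot before a nonterminal B, add B -> .γ for every B-production
Closure: [S' -> .S, S -> .cA, S -> .c]


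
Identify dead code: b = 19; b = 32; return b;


first assignment to b is overwritten before any read
Dead: 'b = 19'


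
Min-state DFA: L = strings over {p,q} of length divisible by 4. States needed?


Track length mod 4: states 0..3, accept at 0
Minimal DFA: 4 states


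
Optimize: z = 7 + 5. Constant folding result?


7 + 5 = 12 at compile time
Optimized: z = 12


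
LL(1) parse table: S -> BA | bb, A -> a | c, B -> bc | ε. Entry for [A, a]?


For [A, a]: 'a' ∈ FIRST(a)
Entry: A -> a


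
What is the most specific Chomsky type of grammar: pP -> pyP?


LHS has context (more than one symbol) and |LHS| ≤ |RHS|
Classification: Type 1 (Context-Sensitive)


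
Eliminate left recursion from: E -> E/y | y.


Left-recursive alternatives: E/y; non-recursive: y
Introduce E': E -> yE', E' -> /yE' | ε


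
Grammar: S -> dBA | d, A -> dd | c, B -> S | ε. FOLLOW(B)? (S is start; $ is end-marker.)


$ ∈ FOLLOW(S). For each A -> αBβ: add FIRST(β)\{ε} to FOLLOW(B); if β nullable, add FOLLOW(A).
FOLLOW(B) = {c, d}


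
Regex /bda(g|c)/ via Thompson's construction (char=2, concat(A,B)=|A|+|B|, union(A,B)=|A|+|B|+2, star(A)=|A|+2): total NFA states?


Syntax tree has 5 char leaf(s), 1 union(s), 0 star(s)
chars contribute 5×2 = 10; each union adds +2; each star adds +2
Total: 10 + 2 + 0 = 12 states


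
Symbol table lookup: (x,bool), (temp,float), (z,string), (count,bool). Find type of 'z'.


Lookup 'z' → type string


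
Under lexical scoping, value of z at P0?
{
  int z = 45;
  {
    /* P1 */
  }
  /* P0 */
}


z declared in the same block as P0
z = 45


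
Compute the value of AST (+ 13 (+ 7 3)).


Evaluate inner: (+ 7 3) = 10
Evaluate root: (+ 13 10) = 23
Result: 23


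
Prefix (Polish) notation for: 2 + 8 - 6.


left-to-right (same/higher precedence on left): tree is (- (+ 2 8) 6)
Prefix: - + 2 8 6


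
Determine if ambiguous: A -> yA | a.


right-linear, alternatives start with distinct terminals 'y' vs 'a': unique leftmost derivation
Unambiguous


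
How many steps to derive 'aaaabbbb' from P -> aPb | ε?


Derivation: P => aPb => aaPbb => aaaPbbb => aaaaPbbbb => aaaabbbb
Steps: 5


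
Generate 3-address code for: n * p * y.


Break into single-operator statements:
t1 = n * p
t2 = t1 * y


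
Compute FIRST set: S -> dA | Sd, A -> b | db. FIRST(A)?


Per alternative of A: FIRST(b) = {b}; FIRST(db) = {d}
FIRST(A) = {b, d}


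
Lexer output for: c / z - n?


Scan left to right, longest-match per lexeme
Tokens: ID(c), OP(/), ID(z), OP(-), ID(n)


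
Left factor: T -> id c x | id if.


Common prefix: 'id'
Factored: T -> id T', T' -> c x | if


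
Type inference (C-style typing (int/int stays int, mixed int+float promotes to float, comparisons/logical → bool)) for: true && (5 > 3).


Operand types: bool && bool
Rule: logical operators take bool operands and yield bool
Result type: bool


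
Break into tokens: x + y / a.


Scan left to right, longest-match per lexeme
Tokens: ID(x), OP(+), ID(y), OP(/), ID(a)


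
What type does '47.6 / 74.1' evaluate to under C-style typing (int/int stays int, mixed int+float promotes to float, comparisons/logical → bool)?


Operand types: float / float
Rule: mixed int/float promotes to float; int/int stays int
Result type: float


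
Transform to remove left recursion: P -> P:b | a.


Left-recursive alternatives: P:b; non-recursive: a
Introduce P': P -> aP', P' -> :bP' | ε


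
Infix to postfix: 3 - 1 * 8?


* has higher precedence, evaluate 1*8 first
Postfix: 3 1 8 * -


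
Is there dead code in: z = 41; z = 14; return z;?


first assignment to z is overwritten before any read
Dead: 'z = 41'


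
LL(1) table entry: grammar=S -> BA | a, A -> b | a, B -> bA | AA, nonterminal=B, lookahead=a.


For [B, a]: 'a' ∈ FIRST(AA)
Entry: B -> AA


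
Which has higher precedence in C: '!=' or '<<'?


'<<' is shift (level 8); '!=' is equality (level 6)
Higher level binds tighter
'<<' has higher precedence than '!='


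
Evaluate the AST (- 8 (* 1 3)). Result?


Evaluate inner: (* 1 3) = 3
Evaluate root: (- 8 3) = 5
Result: 5


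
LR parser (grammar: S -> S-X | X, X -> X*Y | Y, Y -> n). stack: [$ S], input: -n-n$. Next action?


shift '-' to continue S -> S-X
Action: shift


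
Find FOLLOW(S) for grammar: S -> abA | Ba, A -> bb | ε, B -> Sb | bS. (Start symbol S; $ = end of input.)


$ ∈ FOLLOW(S). For each A -> αBβ: add FIRST(β)\{ε} to FOLLOW(B); if β nullable, add FOLLOW(A).
FOLLOW(S) = {$, a, b}


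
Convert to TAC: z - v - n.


Break into single-operator statements:
t1 = z - v
t2 = t1 - n


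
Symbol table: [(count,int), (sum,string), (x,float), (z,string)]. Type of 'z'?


Lookup 'z' → type string


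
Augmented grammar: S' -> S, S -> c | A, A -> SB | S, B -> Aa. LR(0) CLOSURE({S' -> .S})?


Start: S' -> .S
For each item with dot before a nonterminal B, add B -> .γ for every B-production
Closure: [S' -> .S, S -> .c, S -> .A, A -> .SB, A -> .S]


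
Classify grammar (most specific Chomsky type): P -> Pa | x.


Left-linear: every RHS is a terminal or one nonterminal followed by a terminal
Classification: Type 3 (Regular)


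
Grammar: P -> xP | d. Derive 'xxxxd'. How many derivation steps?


Derivation: P => xP => xxP => xxxP => xxxxP => xxxxd
Steps: 5


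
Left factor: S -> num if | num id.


Common prefix: 'num'
Factored: S -> num S', S' -> if | id


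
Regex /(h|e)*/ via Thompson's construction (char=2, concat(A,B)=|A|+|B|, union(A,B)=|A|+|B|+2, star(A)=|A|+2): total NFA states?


Syntax tree has 2 char leaf(s), 1 union(s), 1 star(s)
chars contribute 2×2 = 4; each union adds +2; each star adds +2
Total: 4 + 2 + 2 = 8 states


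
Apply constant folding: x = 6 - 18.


6 - 18 = -12 at compile time
Optimized: x = -12


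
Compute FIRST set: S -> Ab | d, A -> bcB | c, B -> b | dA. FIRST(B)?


Per alternative of B: FIRST(b) = {b}; FIRST(dA) = {d}
FIRST(B) = {b, d}


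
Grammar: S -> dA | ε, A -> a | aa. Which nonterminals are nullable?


A nonterminal is nullable iff some alternative derives ε (directly, or every symbol in it is nullable)
Nullable: {S}


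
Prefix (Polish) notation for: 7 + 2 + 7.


left-to-right (same/higher precedence on left): tree is (+ (+ 7 2) 7)
Prefix: + + 7 2 7


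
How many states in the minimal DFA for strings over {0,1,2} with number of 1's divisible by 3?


Track (count of 1) mod 3: states 0..2, accept at 0
Minimal DFA: 3 states


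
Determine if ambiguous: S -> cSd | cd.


balanced c^n…d^n: each string has a unique parse
Unambiguous


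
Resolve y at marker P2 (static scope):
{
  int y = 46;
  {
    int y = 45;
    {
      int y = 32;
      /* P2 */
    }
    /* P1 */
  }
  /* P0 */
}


y declared in the same block as P2
y = 32


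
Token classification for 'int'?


Pattern: reserved word
Type: KEYWORD


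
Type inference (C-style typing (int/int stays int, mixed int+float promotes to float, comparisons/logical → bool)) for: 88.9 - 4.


Operand types: float - int
Rule: mixed int/float promotes to float; int/int stays int
Result type: float


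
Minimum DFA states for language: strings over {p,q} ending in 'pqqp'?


Track the longest suffix of input matching a prefix of 'pqqp': 5 classes (prefixes of length 0..4)
Minimal DFA: 5 states


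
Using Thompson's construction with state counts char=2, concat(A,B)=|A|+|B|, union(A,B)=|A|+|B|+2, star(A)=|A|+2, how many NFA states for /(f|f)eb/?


Syntax tree has 4 char leaf(s), 1 union(s), 0 star(s)
chars contribute 4×2 = 8; each union adds +2; each star adds +2
Total: 8 + 2 + 0 = 10 states


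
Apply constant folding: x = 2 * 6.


2 * 6 = 12 at compile time
Optimized: x = 12


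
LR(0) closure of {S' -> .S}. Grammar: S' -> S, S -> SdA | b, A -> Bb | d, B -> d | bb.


Start: S' -> .S
For each item with dot before a nonterminal B, add B -> .γ for every B-production
Closure: [S' -> .S, S -> .SdA, S -> .b]


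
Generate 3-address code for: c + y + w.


Break into single-operator statements:
t1 = c + y
t2 = t1 + w


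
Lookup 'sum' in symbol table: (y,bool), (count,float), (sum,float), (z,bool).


Lookup 'sum' → type float


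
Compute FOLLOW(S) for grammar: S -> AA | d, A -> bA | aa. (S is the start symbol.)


$ ∈ FOLLOW(S). For each A -> αBβ: add FIRST(β)\{ε} to FOLLOW(B); if β nullable, add FOLLOW(A).
FOLLOW(S) = {$}


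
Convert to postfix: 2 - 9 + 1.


Left to right (same or higher precedence on left)
Postfix: 2 9 - 1 +


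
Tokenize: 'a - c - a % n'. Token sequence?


Scan left to right, longest-match per lexeme
Tokens: ID(a), OP(-), ID(c), OP(-), ID(a), OP(%), ID(n)


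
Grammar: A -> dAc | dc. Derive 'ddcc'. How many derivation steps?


Derivation: A => dAc => ddcc
Steps: 2


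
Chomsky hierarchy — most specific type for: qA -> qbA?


LHS has context (more than one symbol) and |LHS| ≤ |RHS|
Classification: Type 1 (Context-Sensitive)


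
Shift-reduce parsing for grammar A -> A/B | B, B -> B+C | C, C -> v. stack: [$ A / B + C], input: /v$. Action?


handle 'B+C' on top
Action: reduce (B -> B+C)


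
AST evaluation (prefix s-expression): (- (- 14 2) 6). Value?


Evaluate inner: (- 14 2) = 12
Evaluate root: (- 12 6) = 6
Result: 6


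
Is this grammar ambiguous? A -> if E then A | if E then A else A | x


dangling else: 'if E then if E then x else x' parses two ways
Ambiguous


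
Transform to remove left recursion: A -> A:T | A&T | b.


Left-recursive alternatives: A:T, A&T; non-recursive: b
Introduce A': A -> bA', A' -> :TA' | &TA' | ε


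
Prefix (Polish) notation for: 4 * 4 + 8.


left-to-right (same/higher precedence on left): tree is (+ (* 4 4) 8)
Prefix: + * 4 4 8


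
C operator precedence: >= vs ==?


'>=' is relational (level 7); '==' is equality (level 6)
Higher level binds tighter
'>=' has higher precedence than '=='


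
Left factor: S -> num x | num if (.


Common prefix: 'num'
Factored: S -> num S', S' -> x | if (


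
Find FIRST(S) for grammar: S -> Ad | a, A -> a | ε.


Per alternative of S: FIRST(Ad) = {a, d}; FIRST(a) = {a}
FIRST(S) = {a, d}


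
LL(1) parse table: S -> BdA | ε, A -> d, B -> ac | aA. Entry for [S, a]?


For [S, a]: 'a' ∈ FIRST(BdA)
Entry: S -> BdA


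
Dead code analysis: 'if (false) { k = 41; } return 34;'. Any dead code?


condition is constant false, so the whole block is unreachable
Dead: 'if (false) { k = 41; }'


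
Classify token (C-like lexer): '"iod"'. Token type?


Pattern: double-quoted sequence
Type: STRING_LITERAL


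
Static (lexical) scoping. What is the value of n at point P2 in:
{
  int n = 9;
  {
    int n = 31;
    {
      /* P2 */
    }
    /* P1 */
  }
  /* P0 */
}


P2's block does not declare n; resolves to the enclosing declaration at depth 1
n = 31


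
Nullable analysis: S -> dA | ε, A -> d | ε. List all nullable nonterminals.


A nonterminal is nullable iff some alternative derives ε (directly, or every symbol in it is nullable)
Nullable: {A, S}


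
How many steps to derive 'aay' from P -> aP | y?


Derivation: P => aP => aaP => aay
Steps: 3


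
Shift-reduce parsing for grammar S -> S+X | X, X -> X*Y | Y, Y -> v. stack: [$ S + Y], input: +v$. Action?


'Y' (not preceded by X*) is the handle for X -> Y
Action: reduce (X -> Y)


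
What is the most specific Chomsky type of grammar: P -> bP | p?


Right-linear: every RHS is a terminal or a terminal followed by one nonterminal
Classification: Type 3 (Regular)


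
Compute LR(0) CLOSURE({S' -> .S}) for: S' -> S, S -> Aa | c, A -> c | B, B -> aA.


Start: S' -> .S
For each item with dot before a nonterminal B, add B -> .γ for every B-production
Closure: [S' -> .S, S -> .Aa, S -> .c, A -> .c, A -> .B, B -> .aA]


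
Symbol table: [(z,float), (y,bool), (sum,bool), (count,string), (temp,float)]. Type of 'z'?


Lookup 'z' → type float


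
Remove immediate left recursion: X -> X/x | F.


Left-recursive alternatives: X/x; non-recursive: F
Introduce X': X -> FX', X' -> /xX' | ε


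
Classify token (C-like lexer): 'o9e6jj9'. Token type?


Pattern: letter/underscore followed by alphanumerics, not a keyword
Type: IDENTIFIER


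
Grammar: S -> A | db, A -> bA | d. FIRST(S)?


Per alternative of S: FIRST(A) = {b, d}; FIRST(db) = {d}
FIRST(S) = {b, d}


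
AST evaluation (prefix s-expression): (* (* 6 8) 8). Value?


Evaluate inner: (* 6 8) = 48
Evaluate root: (* 48 8) = 384
Result: 384


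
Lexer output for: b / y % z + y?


Scan left to right, longest-match per lexeme
Tokens: ID(b), OP(/), ID(y), OP(%), ID(z), OP(+), ID(y)


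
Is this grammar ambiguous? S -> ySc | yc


balanced y^n…c^n: each string has a unique parse
Unambiguous


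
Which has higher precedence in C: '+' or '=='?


'+' is additive (level 9); '==' is equality (level 6)
Higher level binds tighter
'+' has higher precedence than '=='


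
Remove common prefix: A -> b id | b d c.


Common prefix: 'b'
Factored: A -> b A', A' -> id | d c


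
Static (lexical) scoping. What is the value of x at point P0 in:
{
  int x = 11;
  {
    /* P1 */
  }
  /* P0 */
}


x declared in the same block as P0
x = 11


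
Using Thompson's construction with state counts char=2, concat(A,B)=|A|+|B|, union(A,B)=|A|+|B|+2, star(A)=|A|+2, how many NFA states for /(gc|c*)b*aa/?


Syntax tree has 6 char leaf(s), 1 union(s), 2 star(s)
chars contribute 6×2 = 12; each union adds +2; each star adds +2
Total: 12 + 2 + 4 = 18 states


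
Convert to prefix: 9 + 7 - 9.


left-to-right (same/higher precedence on left): tree is (- (+ 9 7) 9)
Prefix: - + 9 7 9


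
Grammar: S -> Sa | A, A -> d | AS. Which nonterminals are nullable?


A nonterminal is nullable iff some alternative derives ε (directly, or every symbol in it is nullable)
Nullable: {}


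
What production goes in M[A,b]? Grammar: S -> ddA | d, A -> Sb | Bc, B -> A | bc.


For [A, b]: 'b' ∈ FIRST(Bc)
Entry: A -> Bc


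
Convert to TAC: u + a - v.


Break into single-operator statements:
t1 = u + a
t2 = t1 - v


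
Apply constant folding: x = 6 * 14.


6 * 14 = 84 at compile time
Optimized: x = 84


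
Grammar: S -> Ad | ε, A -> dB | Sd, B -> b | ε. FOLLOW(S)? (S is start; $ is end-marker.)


$ ∈ FOLLOW(S). For each A -> αBβ: add FIRST(β)\{ε} to FOLLOW(B); if β nullable, add FOLLOW(A).
FOLLOW(S) = {$, d}


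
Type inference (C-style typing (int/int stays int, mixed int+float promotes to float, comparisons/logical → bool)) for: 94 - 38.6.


Operand types: int - float
Rule: mixed int/float promotes to float; int/int stays int
Result type: float


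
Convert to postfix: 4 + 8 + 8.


Left to right (same or higher precedence on left)
Postfix: 4 8 + 8 +


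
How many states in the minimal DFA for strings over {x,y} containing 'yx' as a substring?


KMP-style automaton: 2 progress states + 1 absorbing accept = 3
Minimal DFA: 3 states


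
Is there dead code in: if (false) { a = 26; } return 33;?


condition is constant false, so the whole block is unreachable
Dead: 'if (false) { a = 26; }'


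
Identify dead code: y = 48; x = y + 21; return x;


y is read by x's definition; x is returned
No dead code


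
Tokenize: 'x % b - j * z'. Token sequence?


Scan left to right, longest-match per lexeme
Tokens: ID(x), OP(%), ID(b), OP(-), ID(j), OP(*), ID(z)


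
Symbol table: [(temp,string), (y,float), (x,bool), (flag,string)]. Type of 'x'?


Lookup 'x' → type bool


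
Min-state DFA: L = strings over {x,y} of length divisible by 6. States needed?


Track length mod 6: states 0..5, accept at 0
Minimal DFA: 6 states


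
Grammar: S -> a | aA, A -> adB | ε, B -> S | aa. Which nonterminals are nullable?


A nonterminal is nullable iff some alternative derives ε (directly, or every symbol in it is nullable)
Nullable: {A}


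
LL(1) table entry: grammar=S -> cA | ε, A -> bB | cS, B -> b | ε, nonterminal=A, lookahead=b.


For [A, b]: 'b' ∈ FIRST(bB)
Entry: A -> bB


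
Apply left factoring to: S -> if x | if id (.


Common prefix: 'if'
Factored: S -> if S', S' -> x | id (


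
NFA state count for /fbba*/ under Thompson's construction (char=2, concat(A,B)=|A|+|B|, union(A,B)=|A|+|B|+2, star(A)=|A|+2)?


Syntax tree has 4 char leaf(s), 0 union(s), 1 star(s)
chars contribute 4×2 = 8; each union adds +2; each star adds +2
Total: 8 + 0 + 2 = 10 states


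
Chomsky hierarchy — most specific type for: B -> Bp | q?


Left-linear: every RHS is a terminal or one nonterminal followed by a terminal
Classification: Type 3 (Regular)


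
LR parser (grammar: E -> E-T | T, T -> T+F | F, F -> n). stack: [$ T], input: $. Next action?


lookahead ∉ {+} so T won't extend; reduce E -> T
Action: reduce (E -> T)


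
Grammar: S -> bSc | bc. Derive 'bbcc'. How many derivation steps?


Derivation: S => bSc => bbcc
Steps: 2


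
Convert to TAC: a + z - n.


Break into single-operator statements:
t1 = a + z
t2 = t1 - n


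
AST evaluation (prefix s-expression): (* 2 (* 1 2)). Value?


Evaluate inner: (* 1 2) = 2
Evaluate root: (* 2 2) = 4
Result: 4


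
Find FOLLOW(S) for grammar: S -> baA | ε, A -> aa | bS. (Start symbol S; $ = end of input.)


$ ∈ FOLLOW(S). For each A -> αBβ: add FIRST(β)\{ε} to FOLLOW(B); if β nullable, add FOLLOW(A).
FOLLOW(S) = {$}


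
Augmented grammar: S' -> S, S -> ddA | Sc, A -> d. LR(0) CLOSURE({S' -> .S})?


Start: S' -> .S
For each item with dot before a nonterminal B, add B -> .γ for every B-production
Closure: [S' -> .S, S -> .ddA, S -> .Sc]


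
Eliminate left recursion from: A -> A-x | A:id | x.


Left-recursive alternatives: A-x, A:id; non-recursive: x
Introduce A': A -> xA', A' -> -xA' | :idA' | ε


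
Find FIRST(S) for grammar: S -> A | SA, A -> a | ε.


Per alternative of S: FIRST(A) = {a, ε}; FIRST(SA) = {a, ε}
FIRST(S) = {a, ε}


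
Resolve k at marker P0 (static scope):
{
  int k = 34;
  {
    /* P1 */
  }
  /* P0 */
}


k declared in the same block as P0
k = 34


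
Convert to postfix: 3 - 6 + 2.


Left to right (same or higher precedence on left)
Postfix: 3 6 - 2 +


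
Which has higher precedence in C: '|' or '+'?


'+' is additive (level 9); '|' is bitwise OR (level 3)
Higher level binds tighter
'+' has higher precedence than '|'


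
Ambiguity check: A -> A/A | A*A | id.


'id/id*id' has two parse trees (no precedence encoded between / and *)
Ambiguous


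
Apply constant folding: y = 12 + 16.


12 + 16 = 28 at compile time
Optimized: y = 28


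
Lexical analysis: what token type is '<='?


Pattern: operator symbol
Type: OPERATOR


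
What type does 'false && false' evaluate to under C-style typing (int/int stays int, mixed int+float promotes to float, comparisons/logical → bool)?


Operand types: bool && bool
Rule: logical operators take bool operands and yield bool
Result type: bool


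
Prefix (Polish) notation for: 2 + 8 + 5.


left-to-right (same/higher precedence on left): tree is (+ (+ 2 8) 5)
Prefix: + + 2 8 5


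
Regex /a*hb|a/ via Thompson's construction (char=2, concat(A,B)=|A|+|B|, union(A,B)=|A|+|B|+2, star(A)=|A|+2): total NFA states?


Syntax tree has 4 char leaf(s), 1 union(s), 1 star(s)
chars contribute 4×2 = 8; each union adds +2; each star adds +2
Total: 8 + 2 + 2 = 12 states


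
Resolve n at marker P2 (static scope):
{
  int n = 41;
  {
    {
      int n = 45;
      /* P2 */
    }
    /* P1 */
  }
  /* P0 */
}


n declared in the same block as P2
n = 45


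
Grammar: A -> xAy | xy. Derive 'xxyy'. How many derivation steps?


Derivation: A => xAy => xxyy
Steps: 2


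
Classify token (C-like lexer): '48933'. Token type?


Pattern: digits only
Type: INTEGER_LITERAL


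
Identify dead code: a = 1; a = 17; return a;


first assignment to a is overwritten before any read
Dead: 'a = 1'


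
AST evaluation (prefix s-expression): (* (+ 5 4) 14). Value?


Evaluate inner: (+ 5 4) = 9
Evaluate root: (* 9 14) = 126
Result: 126


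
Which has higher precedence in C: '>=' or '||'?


'>=' is relational (level 7); '||' is logical OR (level 1)
Higher level binds tighter
'>=' has higher precedence than '||'


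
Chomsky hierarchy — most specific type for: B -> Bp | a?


Left-linear: every RHS is a terminal or one nonterminal followed by a terminal
Classification: Type 3 (Regular)


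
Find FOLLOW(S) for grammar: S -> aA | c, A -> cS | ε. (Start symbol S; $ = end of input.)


$ ∈ FOLLOW(S). For each A -> αBβ: add FIRST(β)\{ε} to FOLLOW(B); if β nullable, add FOLLOW(A).
FOLLOW(S) = {$}


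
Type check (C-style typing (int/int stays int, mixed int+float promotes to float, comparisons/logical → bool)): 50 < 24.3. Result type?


Operand types: int < float
Rule: comparison yields bool
Result type: bool


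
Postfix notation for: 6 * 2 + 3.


Left to right (same or higher precedence on left)
Postfix: 6 2 * 3 +


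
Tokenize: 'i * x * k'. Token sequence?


Scan left to right, longest-match per lexeme
Tokens: ID(i), OP(*), ID(x), OP(*), ID(k)


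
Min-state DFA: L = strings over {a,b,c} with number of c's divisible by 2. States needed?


Track (count of c) mod 2: states 0..1, accept at 0
Minimal DFA: 2 states


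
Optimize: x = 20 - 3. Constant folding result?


20 - 3 = 17 at compile time
Optimized: x = 17


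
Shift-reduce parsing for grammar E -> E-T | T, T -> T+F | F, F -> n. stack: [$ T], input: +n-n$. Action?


shift '+' to continue T -> T+F
Action: shift


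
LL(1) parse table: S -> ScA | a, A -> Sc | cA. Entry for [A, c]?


For [A, c]: 'c' ∈ FIRST(cA)
Entry: A -> cA


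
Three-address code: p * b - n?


Break into single-operator statements:
t1 = p * b
t2 = t1 - n


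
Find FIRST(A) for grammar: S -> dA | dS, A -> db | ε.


Per alternative of A: FIRST(db) = {d}; FIRST(ε) = {ε}
FIRST(A) = {d, ε}
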